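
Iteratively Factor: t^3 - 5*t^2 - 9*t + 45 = (t + 3)*(t^2 - 8*t + 15) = (t - 3)*(t + 3)*(t - 5)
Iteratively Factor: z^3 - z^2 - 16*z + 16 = (z - 1)*(z^2 - 16) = (z - 4)*(z - 1)*(z + 4)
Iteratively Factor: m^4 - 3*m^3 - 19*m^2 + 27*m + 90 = (m - 3)*(m^3 - 19*m - 30) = (m - 3)*(m + 2)*(m^2 - 2*m - 15) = (m - 3)*(m + 2)*(m + 3)*(m - 5)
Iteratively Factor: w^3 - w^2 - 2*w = (w + 1)*(w^2 - 2*w) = (w - 2)*(w + 1)*(w)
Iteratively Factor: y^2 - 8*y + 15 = (y - 5)*(y - 3)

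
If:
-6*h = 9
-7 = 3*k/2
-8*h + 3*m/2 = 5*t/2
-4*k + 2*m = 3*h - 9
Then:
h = -3/2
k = -14/3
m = -193/12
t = -97/20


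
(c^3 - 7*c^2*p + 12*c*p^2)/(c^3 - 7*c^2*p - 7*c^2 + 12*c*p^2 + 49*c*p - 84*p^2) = c/(c - 7)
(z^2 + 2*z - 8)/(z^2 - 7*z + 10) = (z + 4)/(z - 5)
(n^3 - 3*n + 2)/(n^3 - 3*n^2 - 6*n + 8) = (n - 1)/(n - 4)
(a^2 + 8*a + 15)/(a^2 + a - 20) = (a + 3)/(a - 4)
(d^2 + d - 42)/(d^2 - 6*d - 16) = (-d^2 - d + 42)/(-d^2 + 6*d + 16)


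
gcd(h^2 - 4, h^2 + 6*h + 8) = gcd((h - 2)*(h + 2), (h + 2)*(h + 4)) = h + 2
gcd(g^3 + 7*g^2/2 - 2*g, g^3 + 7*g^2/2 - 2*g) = g^3 + 7*g^2/2 - 2*g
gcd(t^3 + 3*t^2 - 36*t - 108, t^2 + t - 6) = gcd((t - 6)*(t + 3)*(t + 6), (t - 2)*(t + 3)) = t + 3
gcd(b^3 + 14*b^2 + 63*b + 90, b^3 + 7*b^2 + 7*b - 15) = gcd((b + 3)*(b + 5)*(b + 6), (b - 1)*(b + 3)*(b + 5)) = b^2 + 8*b + 15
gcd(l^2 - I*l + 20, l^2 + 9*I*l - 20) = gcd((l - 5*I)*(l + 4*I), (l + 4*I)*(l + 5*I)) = l + 4*I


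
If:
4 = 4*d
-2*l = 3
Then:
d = 1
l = -3/2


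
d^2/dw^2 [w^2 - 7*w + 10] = 2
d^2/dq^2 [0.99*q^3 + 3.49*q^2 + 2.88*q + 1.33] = 5.94*q + 6.98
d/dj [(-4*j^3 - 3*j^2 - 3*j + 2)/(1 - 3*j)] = 3*(8*j^3 - j^2 - 2*j + 1)/(9*j^2 - 6*j + 1)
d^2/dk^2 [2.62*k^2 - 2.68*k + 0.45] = 5.24000000000000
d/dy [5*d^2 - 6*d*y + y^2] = -6*d + 2*y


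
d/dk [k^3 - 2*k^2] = k*(3*k - 4)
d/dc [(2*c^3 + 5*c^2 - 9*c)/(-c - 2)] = (-4*c^3 - 17*c^2 - 20*c + 18)/(c^2 + 4*c + 4)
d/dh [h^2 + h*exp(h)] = h*exp(h) + 2*h + exp(h)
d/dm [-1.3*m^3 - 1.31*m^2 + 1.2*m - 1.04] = -3.9*m^2 - 2.62*m + 1.2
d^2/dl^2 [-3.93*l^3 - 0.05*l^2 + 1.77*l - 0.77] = -23.58*l - 0.1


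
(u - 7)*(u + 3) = u^2 - 4*u - 21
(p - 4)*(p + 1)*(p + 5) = p^3 + 2*p^2 - 19*p - 20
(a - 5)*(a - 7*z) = a^2 - 7*a*z - 5*a + 35*z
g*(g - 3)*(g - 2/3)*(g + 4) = g^4 + g^3/3 - 38*g^2/3 + 8*g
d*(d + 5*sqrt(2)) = d^2 + 5*sqrt(2)*d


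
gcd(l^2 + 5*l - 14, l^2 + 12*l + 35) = l + 7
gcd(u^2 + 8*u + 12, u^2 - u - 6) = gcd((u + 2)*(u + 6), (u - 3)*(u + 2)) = u + 2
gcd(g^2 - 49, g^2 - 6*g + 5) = 1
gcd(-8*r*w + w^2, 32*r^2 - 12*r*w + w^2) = 8*r - w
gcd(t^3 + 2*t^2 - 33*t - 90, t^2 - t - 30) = t^2 - t - 30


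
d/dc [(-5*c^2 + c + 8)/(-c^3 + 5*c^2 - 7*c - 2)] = (-5*c^4 + 2*c^3 + 54*c^2 - 60*c + 54)/(c^6 - 10*c^5 + 39*c^4 - 66*c^3 + 29*c^2 + 28*c + 4)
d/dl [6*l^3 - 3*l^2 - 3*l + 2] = 18*l^2 - 6*l - 3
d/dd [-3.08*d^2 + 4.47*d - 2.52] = 4.47 - 6.16*d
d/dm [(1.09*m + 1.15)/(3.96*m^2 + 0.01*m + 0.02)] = (-4.3164*m^2 - 9.108*m + 0.0103)/(15.6816*m^4 + 0.0792*m^3 + 0.1585*m^2 + 0.0004*m + 0.0004)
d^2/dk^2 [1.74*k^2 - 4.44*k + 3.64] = 3.48000000000000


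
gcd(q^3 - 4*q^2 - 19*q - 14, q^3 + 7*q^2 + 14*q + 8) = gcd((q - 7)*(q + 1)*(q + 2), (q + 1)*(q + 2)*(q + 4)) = q^2 + 3*q + 2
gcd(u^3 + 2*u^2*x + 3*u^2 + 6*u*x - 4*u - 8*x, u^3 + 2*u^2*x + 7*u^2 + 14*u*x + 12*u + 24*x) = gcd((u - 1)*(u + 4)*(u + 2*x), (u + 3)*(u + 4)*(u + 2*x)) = u^2 + 2*u*x + 4*u + 8*x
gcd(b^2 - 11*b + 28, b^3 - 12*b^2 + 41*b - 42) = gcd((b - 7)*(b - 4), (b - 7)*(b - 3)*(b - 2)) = b - 7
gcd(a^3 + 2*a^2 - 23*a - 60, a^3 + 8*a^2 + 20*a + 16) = a + 4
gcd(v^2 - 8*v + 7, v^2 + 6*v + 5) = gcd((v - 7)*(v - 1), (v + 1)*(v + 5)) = 1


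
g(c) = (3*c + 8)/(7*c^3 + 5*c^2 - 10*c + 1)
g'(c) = (3*c + 8)*(-21*c^2 - 10*c + 10)/(7*c^3 + 5*c^2 - 10*c + 1)^2 + 3/(7*c^3 + 5*c^2 - 10*c + 1) = (-42*c^3 - 183*c^2 - 80*c + 83)/(49*c^6 + 70*c^5 - 115*c^4 - 86*c^3 + 110*c^2 - 20*c + 1)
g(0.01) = 8.92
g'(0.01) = 101.34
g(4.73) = 0.03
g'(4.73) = -0.01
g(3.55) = 0.05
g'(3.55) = -0.04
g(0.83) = 71.36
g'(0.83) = -6176.47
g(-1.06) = 0.54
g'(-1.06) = 0.15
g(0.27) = -7.36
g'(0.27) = 32.93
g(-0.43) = 1.18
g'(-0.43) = 2.71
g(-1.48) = 0.88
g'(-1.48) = -3.84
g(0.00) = 8.00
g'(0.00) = 83.00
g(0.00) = 8.00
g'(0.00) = 83.00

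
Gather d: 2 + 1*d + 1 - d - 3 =0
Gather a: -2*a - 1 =-2*a - 1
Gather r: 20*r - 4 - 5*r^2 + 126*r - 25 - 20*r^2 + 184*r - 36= -25*r^2 + 330*r - 65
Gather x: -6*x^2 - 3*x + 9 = -6*x^2 - 3*x + 9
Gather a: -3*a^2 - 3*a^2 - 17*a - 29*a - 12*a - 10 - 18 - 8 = -6*a^2 - 58*a - 36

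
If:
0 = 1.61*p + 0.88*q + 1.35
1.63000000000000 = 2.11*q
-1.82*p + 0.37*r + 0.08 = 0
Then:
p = -1.26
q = 0.77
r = -6.42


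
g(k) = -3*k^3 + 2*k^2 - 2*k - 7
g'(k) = -9*k^2 + 4*k - 2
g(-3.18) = 116.06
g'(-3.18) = -105.73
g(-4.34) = 284.59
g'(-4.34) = -188.88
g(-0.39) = -5.74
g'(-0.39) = -4.93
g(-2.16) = 36.88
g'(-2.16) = -52.63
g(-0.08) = -6.83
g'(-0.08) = -2.38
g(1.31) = -12.93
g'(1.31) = -12.20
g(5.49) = -454.11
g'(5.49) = -251.30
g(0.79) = -8.81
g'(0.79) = -4.46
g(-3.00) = 98.00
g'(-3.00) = -95.00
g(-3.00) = 98.00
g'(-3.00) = -95.00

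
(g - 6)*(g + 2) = g^2 - 4*g - 12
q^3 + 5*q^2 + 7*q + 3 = (q + 1)^2*(q + 3)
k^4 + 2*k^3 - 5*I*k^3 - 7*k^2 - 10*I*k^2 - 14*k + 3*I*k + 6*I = (k + 2)*(k - 3*I)*(k - I)^2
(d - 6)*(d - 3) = d^2 - 9*d + 18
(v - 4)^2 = v^2 - 8*v + 16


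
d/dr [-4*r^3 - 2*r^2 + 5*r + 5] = -12*r^2 - 4*r + 5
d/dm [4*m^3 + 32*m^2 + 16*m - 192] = 12*m^2 + 64*m + 16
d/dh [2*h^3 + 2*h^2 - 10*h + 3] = 6*h^2 + 4*h - 10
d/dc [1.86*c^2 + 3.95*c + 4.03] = 3.72*c + 3.95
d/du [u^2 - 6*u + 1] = 2*u - 6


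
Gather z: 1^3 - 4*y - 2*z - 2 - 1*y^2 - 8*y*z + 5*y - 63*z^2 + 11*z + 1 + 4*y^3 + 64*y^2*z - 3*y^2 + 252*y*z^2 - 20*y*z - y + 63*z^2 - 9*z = 4*y^3 - 4*y^2 + 252*y*z^2 + z*(64*y^2 - 28*y)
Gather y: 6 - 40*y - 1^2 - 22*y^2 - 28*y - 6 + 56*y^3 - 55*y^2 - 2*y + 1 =56*y^3 - 77*y^2 - 70*y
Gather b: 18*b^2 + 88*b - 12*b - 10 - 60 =18*b^2 + 76*b - 70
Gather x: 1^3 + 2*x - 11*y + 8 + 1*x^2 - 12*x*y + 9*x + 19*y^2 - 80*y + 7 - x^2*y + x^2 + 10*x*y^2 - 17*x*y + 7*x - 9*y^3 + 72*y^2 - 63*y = x^2*(2 - y) + x*(10*y^2 - 29*y + 18) - 9*y^3 + 91*y^2 - 154*y + 16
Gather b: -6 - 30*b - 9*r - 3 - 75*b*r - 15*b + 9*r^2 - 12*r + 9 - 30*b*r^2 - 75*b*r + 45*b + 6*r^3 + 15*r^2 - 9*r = b*(-30*r^2 - 150*r) + 6*r^3 + 24*r^2 - 30*r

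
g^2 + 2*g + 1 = (g + 1)^2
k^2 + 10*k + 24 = (k + 4)*(k + 6)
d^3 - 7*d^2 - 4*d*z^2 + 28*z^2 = (d - 7)*(d - 2*z)*(d + 2*z)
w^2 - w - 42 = (w - 7)*(w + 6)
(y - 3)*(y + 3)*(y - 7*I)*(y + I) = y^4 - 6*I*y^3 - 2*y^2 + 54*I*y - 63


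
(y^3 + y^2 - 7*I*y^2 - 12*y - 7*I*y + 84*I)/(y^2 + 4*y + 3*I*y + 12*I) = (y^2 - y*(3 + 7*I) + 21*I)/(y + 3*I)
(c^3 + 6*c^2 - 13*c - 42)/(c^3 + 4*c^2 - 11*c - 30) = (c + 7)/(c + 5)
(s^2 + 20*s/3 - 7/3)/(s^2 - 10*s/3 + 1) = (s + 7)/(s - 3)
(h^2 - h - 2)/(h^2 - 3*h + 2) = (h + 1)/(h - 1)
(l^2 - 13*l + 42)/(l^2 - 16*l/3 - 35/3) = 3*(l - 6)/(3*l + 5)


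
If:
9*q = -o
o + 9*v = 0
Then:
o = -9*v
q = v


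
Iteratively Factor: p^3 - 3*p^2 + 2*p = (p - 2)*(p^2 - p) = p*(p - 2)*(p - 1)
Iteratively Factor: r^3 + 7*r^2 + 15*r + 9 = (r + 3)*(r^2 + 4*r + 3) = (r + 3)^2*(r + 1)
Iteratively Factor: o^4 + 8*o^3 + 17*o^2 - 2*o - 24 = (o - 1)*(o^3 + 9*o^2 + 26*o + 24) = (o - 1)*(o + 4)*(o^2 + 5*o + 6) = (o - 1)*(o + 3)*(o + 4)*(o + 2)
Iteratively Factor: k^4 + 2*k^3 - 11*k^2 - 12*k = (k + 1)*(k^3 + k^2 - 12*k) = (k - 3)*(k + 1)*(k^2 + 4*k) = k*(k - 3)*(k + 1)*(k + 4)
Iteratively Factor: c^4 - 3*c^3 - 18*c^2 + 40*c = (c - 2)*(c^3 - c^2 - 20*c) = (c - 5)*(c - 2)*(c^2 + 4*c) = c*(c - 5)*(c - 2)*(c + 4)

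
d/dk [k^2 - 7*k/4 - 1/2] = 2*k - 7/4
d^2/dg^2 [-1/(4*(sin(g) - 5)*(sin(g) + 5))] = (2*sin(g)^4 + 47*sin(g)^2 - 25)/(2*(sin(g) - 5)^3*(sin(g) + 5)^3)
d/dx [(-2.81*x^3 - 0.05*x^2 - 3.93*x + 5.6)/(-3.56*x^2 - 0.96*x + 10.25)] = (10.0036*x^4 + 5.3952*x^3 - 100.3503*x^2 + 38.847*x - 34.9065)/(12.6736*x^4 + 6.8352*x^3 - 72.0584*x^2 - 19.68*x + 105.0625)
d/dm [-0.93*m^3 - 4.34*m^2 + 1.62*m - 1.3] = -2.79*m^2 - 8.68*m + 1.62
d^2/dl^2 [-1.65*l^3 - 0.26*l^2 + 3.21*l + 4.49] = -9.9*l - 0.52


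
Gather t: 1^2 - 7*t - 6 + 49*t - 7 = 42*t - 12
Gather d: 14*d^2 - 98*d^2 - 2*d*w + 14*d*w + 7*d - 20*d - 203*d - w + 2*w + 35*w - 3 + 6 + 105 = -84*d^2 + d*(12*w - 216) + 36*w + 108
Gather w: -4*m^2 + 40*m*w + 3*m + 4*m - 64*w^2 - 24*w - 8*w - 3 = -4*m^2 + 7*m - 64*w^2 + w*(40*m - 32) - 3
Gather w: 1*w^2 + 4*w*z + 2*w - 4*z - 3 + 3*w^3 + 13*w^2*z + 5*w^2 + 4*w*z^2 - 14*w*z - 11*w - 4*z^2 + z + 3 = 3*w^3 + w^2*(13*z + 6) + w*(4*z^2 - 10*z - 9) - 4*z^2 - 3*z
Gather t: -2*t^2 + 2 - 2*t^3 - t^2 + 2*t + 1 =-2*t^3 - 3*t^2 + 2*t + 3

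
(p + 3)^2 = p^2 + 6*p + 9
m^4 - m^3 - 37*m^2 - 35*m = m*(m - 7)*(m + 1)*(m + 5)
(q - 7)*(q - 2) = q^2 - 9*q + 14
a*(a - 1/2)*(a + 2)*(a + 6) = a^4 + 15*a^3/2 + 8*a^2 - 6*a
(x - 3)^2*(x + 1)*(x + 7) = x^4 + 2*x^3 - 32*x^2 + 30*x + 63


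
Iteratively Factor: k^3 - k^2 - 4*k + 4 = (k - 1)*(k^2 - 4) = (k - 1)*(k + 2)*(k - 2)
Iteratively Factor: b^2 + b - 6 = (b + 3)*(b - 2)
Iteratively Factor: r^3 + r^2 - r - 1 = (r - 1)*(r^2 + 2*r + 1) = (r - 1)*(r + 1)*(r + 1)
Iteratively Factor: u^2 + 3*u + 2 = (u + 1)*(u + 2)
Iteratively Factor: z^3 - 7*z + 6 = (z - 2)*(z^2 + 2*z - 3) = (z - 2)*(z + 3)*(z - 1)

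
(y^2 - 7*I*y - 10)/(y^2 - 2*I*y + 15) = (y - 2*I)/(y + 3*I)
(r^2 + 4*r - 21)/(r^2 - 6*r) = (r^2 + 4*r - 21)/(r*(r - 6))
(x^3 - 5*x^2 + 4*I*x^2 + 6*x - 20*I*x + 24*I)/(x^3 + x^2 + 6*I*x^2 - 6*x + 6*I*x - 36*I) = (x^2 + x*(-3 + 4*I) - 12*I)/(x^2 + x*(3 + 6*I) + 18*I)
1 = 1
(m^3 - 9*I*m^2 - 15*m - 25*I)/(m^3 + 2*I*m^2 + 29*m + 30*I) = (m - 5*I)/(m + 6*I)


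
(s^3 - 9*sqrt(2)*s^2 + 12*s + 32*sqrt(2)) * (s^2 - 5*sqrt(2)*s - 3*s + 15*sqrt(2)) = s^5 - 14*sqrt(2)*s^4 - 3*s^4 + 42*sqrt(2)*s^3 + 102*s^3 - 306*s^2 - 28*sqrt(2)*s^2 - 320*s + 84*sqrt(2)*s + 960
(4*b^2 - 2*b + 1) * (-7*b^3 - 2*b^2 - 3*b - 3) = -28*b^5 + 6*b^4 - 15*b^3 - 8*b^2 + 3*b - 3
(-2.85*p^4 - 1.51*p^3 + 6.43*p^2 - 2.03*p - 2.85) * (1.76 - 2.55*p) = 7.2675*p^5 - 1.1655*p^4 - 19.0541*p^3 + 16.4933*p^2 + 3.6947*p - 5.016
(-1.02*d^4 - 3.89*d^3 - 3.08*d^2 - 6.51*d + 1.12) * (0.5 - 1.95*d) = 1.989*d^5 + 7.0755*d^4 + 4.061*d^3 + 11.1545*d^2 - 5.439*d + 0.56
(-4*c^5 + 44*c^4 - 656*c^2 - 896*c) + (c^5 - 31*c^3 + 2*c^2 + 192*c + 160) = -3*c^5 + 44*c^4 - 31*c^3 - 654*c^2 - 704*c + 160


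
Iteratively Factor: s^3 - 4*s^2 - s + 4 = (s - 1)*(s^2 - 3*s - 4) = (s - 1)*(s + 1)*(s - 4)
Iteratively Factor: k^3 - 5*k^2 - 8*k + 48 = (k - 4)*(k^2 - k - 12) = (k - 4)^2*(k + 3)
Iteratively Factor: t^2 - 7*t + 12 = (t - 4)*(t - 3)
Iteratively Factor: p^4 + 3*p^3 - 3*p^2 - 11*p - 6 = (p + 1)*(p^3 + 2*p^2 - 5*p - 6) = (p + 1)*(p + 3)*(p^2 - p - 2) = (p + 1)^2*(p + 3)*(p - 2)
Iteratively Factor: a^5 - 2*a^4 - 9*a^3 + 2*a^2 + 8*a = (a - 1)*(a^4 - a^3 - 10*a^2 - 8*a) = (a - 1)*(a + 1)*(a^3 - 2*a^2 - 8*a) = (a - 1)*(a + 1)*(a + 2)*(a^2 - 4*a) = (a - 4)*(a - 1)*(a + 1)*(a + 2)*(a)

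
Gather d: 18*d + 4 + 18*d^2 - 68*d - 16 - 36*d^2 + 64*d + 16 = -18*d^2 + 14*d + 4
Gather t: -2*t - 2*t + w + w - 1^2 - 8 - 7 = -4*t + 2*w - 16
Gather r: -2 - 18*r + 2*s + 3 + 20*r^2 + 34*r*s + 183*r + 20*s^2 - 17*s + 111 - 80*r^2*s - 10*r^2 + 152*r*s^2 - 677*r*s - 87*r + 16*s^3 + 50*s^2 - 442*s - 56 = r^2*(10 - 80*s) + r*(152*s^2 - 643*s + 78) + 16*s^3 + 70*s^2 - 457*s + 56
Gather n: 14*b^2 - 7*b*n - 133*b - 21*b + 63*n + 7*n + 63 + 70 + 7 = 14*b^2 - 154*b + n*(70 - 7*b) + 140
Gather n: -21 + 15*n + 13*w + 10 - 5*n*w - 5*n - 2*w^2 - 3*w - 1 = n*(10 - 5*w) - 2*w^2 + 10*w - 12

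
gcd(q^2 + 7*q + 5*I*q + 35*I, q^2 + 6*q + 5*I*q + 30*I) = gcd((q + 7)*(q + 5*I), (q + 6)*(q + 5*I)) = q + 5*I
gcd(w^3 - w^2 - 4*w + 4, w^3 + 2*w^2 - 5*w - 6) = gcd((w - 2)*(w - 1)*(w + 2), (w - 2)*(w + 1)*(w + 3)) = w - 2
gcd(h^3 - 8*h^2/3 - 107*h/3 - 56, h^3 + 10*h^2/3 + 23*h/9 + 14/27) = h + 7/3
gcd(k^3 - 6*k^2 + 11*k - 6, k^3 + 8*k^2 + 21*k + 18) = 1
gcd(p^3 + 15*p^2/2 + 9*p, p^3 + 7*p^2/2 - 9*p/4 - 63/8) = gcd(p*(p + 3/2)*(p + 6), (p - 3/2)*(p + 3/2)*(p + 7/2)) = p + 3/2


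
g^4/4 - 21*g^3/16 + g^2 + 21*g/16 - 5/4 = (g/4 + 1/4)*(g - 4)*(g - 5/4)*(g - 1)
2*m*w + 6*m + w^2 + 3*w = (2*m + w)*(w + 3)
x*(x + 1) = x^2 + x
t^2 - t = t*(t - 1)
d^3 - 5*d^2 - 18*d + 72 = (d - 6)*(d - 3)*(d + 4)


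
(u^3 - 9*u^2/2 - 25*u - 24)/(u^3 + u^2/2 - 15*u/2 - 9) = (u - 8)/(u - 3)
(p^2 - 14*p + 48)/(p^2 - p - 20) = (-p^2 + 14*p - 48)/(-p^2 + p + 20)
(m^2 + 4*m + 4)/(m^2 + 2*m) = (m + 2)/m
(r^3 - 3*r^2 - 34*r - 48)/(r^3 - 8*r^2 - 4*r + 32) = (r + 3)/(r - 2)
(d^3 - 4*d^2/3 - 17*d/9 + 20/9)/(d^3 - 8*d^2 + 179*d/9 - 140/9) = (3*d^2 + d - 4)/(3*d^2 - 19*d + 28)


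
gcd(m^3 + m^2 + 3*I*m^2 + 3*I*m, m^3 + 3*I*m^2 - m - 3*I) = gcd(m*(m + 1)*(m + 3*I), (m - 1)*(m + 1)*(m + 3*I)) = m^2 + m*(1 + 3*I) + 3*I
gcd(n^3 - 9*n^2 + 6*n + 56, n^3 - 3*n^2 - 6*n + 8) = n^2 - 2*n - 8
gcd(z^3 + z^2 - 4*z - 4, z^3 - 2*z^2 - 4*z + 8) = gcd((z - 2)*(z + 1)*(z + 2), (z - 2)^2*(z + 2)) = z^2 - 4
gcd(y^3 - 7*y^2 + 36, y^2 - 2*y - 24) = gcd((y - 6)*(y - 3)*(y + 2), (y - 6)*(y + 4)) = y - 6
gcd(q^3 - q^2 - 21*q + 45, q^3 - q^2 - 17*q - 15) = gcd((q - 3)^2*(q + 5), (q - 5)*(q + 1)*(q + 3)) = 1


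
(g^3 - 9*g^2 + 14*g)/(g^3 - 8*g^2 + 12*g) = (g - 7)/(g - 6)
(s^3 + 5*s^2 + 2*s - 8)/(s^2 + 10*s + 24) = (s^2 + s - 2)/(s + 6)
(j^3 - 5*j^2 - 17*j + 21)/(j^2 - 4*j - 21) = j - 1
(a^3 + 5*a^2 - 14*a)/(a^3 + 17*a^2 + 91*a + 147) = a*(a - 2)/(a^2 + 10*a + 21)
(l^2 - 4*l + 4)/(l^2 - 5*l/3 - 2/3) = 3*(l - 2)/(3*l + 1)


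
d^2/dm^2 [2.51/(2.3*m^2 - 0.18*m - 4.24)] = (26.5558*m^2 - 2.07828*m - 2.51*(4.6*m - 0.18)*(9.2*m - 0.36) - 48.95504)/(-2.3*m^2 + 0.18*m + 4.24)^3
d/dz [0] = 0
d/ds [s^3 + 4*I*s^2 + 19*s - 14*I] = 3*s^2 + 8*I*s + 19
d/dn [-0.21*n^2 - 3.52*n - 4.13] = -0.42*n - 3.52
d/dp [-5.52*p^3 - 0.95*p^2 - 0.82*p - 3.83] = -16.56*p^2 - 1.9*p - 0.82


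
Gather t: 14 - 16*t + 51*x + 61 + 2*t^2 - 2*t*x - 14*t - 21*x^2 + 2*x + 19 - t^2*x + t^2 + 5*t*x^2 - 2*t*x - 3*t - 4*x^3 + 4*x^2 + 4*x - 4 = t^2*(3 - x) + t*(5*x^2 - 4*x - 33) - 4*x^3 - 17*x^2 + 57*x + 90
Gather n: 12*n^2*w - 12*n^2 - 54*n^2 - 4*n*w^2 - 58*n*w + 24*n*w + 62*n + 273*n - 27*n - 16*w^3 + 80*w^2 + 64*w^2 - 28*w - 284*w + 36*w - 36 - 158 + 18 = n^2*(12*w - 66) + n*(-4*w^2 - 34*w + 308) - 16*w^3 + 144*w^2 - 276*w - 176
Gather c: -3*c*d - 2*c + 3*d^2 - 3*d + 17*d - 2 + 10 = c*(-3*d - 2) + 3*d^2 + 14*d + 8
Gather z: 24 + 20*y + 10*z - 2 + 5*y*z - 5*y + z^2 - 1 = 15*y + z^2 + z*(5*y + 10) + 21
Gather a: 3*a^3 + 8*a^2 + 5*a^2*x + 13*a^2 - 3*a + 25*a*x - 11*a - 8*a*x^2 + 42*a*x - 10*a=3*a^3 + a^2*(5*x + 21) + a*(-8*x^2 + 67*x - 24)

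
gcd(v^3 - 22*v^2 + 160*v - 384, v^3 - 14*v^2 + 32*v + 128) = v^2 - 16*v + 64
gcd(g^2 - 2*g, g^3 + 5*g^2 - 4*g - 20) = g - 2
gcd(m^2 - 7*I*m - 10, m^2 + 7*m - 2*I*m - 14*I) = m - 2*I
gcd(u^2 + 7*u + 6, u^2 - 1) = u + 1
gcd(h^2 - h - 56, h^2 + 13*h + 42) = h + 7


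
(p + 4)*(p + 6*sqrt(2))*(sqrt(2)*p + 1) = sqrt(2)*p^3 + 4*sqrt(2)*p^2 + 13*p^2 + 6*sqrt(2)*p + 52*p + 24*sqrt(2)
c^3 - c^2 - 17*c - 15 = (c - 5)*(c + 1)*(c + 3)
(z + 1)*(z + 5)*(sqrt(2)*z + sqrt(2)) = sqrt(2)*z^3 + 7*sqrt(2)*z^2 + 11*sqrt(2)*z + 5*sqrt(2)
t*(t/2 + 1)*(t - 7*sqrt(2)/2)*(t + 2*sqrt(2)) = t^4/2 - 3*sqrt(2)*t^3/4 + t^3 - 7*t^2 - 3*sqrt(2)*t^2/2 - 14*t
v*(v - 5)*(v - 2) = v^3 - 7*v^2 + 10*v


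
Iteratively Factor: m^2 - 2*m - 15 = (m - 5)*(m + 3)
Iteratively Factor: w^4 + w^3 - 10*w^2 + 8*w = (w + 4)*(w^3 - 3*w^2 + 2*w) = (w - 1)*(w + 4)*(w^2 - 2*w) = w*(w - 1)*(w + 4)*(w - 2)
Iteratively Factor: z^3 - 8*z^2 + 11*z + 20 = (z - 4)*(z^2 - 4*z - 5) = (z - 4)*(z + 1)*(z - 5)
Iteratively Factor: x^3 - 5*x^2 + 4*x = (x)*(x^2 - 5*x + 4) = x*(x - 1)*(x - 4)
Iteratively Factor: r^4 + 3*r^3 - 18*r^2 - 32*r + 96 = (r - 2)*(r^3 + 5*r^2 - 8*r - 48) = (r - 3)*(r - 2)*(r^2 + 8*r + 16) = (r - 3)*(r - 2)*(r + 4)*(r + 4)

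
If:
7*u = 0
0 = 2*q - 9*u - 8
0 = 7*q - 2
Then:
No Solution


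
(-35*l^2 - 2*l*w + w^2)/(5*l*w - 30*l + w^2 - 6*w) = (-7*l + w)/(w - 6)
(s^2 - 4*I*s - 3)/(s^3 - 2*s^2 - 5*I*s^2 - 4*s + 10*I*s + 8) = (s - 3*I)/(s^2 + s*(-2 - 4*I) + 8*I)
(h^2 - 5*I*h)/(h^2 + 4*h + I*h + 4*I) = h*(h - 5*I)/(h^2 + h*(4 + I) + 4*I)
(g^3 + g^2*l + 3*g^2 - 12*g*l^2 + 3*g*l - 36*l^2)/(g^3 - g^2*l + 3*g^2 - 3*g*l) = (g^2 + g*l - 12*l^2)/(g*(g - l))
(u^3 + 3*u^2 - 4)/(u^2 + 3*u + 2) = (u^2 + u - 2)/(u + 1)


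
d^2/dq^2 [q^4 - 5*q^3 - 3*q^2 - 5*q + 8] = 12*q^2 - 30*q - 6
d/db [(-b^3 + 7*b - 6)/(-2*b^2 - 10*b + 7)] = (2*b^4 + 20*b^3 - 7*b^2 - 24*b - 11)/(4*b^4 + 40*b^3 + 72*b^2 - 140*b + 49)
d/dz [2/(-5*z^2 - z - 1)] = 2*(10*z + 1)/(5*z^2 + z + 1)^2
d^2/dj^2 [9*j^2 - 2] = 18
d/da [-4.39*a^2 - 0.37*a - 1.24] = -8.78*a - 0.37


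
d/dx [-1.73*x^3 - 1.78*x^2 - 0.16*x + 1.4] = -5.19*x^2 - 3.56*x - 0.16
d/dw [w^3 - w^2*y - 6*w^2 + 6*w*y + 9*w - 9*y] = 3*w^2 - 2*w*y - 12*w + 6*y + 9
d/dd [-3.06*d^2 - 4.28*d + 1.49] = -6.12*d - 4.28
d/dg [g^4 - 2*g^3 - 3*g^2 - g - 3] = 4*g^3 - 6*g^2 - 6*g - 1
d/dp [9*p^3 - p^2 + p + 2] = 27*p^2 - 2*p + 1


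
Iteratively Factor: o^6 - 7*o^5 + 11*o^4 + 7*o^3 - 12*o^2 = (o - 1)*(o^5 - 6*o^4 + 5*o^3 + 12*o^2) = o*(o - 1)*(o^4 - 6*o^3 + 5*o^2 + 12*o) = o^2*(o - 1)*(o^3 - 6*o^2 + 5*o + 12) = o^2*(o - 1)*(o + 1)*(o^2 - 7*o + 12) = o^2*(o - 3)*(o - 1)*(o + 1)*(o - 4)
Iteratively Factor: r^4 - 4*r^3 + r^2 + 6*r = (r - 3)*(r^3 - r^2 - 2*r) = (r - 3)*(r + 1)*(r^2 - 2*r) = (r - 3)*(r - 2)*(r + 1)*(r)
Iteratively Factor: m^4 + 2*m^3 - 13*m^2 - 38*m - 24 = (m + 3)*(m^3 - m^2 - 10*m - 8) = (m - 4)*(m + 3)*(m^2 + 3*m + 2) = (m - 4)*(m + 1)*(m + 3)*(m + 2)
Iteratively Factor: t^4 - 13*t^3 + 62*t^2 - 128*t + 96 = (t - 4)*(t^3 - 9*t^2 + 26*t - 24) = (t - 4)*(t - 3)*(t^2 - 6*t + 8) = (t - 4)*(t - 3)*(t - 2)*(t - 4)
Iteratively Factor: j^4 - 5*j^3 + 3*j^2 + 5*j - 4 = (j - 4)*(j^3 - j^2 - j + 1) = (j - 4)*(j + 1)*(j^2 - 2*j + 1) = (j - 4)*(j - 1)*(j + 1)*(j - 1)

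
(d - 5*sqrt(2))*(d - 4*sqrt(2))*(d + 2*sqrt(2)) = d^3 - 7*sqrt(2)*d^2 + 4*d + 80*sqrt(2)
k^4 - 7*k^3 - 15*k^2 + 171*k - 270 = (k - 6)*(k - 3)^2*(k + 5)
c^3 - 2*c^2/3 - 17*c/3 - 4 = (c - 3)*(c + 1)*(c + 4/3)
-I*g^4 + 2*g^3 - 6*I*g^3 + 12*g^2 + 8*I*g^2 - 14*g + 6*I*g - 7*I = (g + 7)*(g + I)^2*(-I*g + I)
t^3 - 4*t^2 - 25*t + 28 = (t - 7)*(t - 1)*(t + 4)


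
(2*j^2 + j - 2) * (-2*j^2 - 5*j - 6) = -4*j^4 - 12*j^3 - 13*j^2 + 4*j + 12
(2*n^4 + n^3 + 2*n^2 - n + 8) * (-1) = -2*n^4 - n^3 - 2*n^2 + n - 8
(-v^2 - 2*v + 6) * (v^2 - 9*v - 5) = -v^4 + 7*v^3 + 29*v^2 - 44*v - 30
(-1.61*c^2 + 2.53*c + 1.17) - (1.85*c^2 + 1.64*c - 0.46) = -3.46*c^2 + 0.89*c + 1.63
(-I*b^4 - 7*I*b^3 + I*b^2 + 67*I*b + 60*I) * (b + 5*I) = -I*b^5 + 5*b^4 - 7*I*b^4 + 35*b^3 + I*b^3 - 5*b^2 + 67*I*b^2 - 335*b + 60*I*b - 300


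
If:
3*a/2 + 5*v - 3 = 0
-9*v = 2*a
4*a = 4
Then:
No Solution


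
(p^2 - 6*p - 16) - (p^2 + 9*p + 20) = -15*p - 36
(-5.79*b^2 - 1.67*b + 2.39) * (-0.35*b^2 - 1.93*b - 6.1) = 2.0265*b^4 + 11.7592*b^3 + 37.7056*b^2 + 5.5743*b - 14.579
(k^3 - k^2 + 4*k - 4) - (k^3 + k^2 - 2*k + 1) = -2*k^2 + 6*k - 5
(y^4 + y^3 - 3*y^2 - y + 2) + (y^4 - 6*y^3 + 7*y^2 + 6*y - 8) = 2*y^4 - 5*y^3 + 4*y^2 + 5*y - 6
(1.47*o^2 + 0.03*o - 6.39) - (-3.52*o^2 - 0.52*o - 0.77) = 4.99*o^2 + 0.55*o - 5.62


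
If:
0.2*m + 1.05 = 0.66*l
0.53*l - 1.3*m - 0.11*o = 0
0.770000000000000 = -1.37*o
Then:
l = 1.83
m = 0.79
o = -0.56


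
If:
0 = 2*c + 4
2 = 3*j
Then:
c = -2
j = 2/3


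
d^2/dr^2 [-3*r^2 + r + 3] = -6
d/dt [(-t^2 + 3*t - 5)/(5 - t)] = (t^2 - 10*t + 10)/(t^2 - 10*t + 25)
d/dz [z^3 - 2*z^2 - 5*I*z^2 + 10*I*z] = 3*z^2 - 4*z - 10*I*z + 10*I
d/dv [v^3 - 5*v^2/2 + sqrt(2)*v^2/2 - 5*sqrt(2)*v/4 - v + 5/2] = 3*v^2 - 5*v + sqrt(2)*v - 5*sqrt(2)/4 - 1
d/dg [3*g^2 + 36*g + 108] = 6*g + 36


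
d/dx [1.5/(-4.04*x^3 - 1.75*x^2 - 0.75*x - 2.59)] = (18.18*x^2 + 5.25*x + 1.125)/(4.04*x^3 + 1.75*x^2 + 0.75*x + 2.59)^2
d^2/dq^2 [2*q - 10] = 0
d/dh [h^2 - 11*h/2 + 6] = 2*h - 11/2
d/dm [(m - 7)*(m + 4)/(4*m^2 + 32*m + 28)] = (11*m^2 + 70*m + 203)/(4*(m^4 + 16*m^3 + 78*m^2 + 112*m + 49))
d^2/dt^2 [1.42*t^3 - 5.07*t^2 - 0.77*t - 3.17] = 8.52*t - 10.14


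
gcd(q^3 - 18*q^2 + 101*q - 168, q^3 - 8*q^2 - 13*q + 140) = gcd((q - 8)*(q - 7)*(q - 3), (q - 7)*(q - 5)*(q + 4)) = q - 7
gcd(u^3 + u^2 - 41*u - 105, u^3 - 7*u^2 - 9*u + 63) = u^2 - 4*u - 21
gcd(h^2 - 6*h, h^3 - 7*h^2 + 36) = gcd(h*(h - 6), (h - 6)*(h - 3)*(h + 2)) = h - 6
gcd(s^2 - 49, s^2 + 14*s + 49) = s + 7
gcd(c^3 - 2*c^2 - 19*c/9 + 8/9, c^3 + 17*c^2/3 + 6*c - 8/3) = c - 1/3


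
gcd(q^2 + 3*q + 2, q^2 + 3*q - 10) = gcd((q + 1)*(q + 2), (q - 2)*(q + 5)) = 1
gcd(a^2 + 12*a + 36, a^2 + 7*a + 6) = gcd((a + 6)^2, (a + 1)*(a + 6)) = a + 6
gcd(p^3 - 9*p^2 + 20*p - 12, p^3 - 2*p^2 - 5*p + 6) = p - 1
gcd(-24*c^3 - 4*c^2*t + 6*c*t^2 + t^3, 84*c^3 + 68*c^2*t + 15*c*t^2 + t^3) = 12*c^2 + 8*c*t + t^2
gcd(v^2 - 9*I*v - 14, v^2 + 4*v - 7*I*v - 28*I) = v - 7*I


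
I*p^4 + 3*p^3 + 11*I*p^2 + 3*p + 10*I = (p - 5*I)*(p + I)*(p + 2*I)*(I*p + 1)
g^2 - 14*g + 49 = (g - 7)^2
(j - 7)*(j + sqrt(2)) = j^2 - 7*j + sqrt(2)*j - 7*sqrt(2)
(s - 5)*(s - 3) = s^2 - 8*s + 15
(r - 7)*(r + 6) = r^2 - r - 42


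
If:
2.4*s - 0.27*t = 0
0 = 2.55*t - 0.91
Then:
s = 0.04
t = 0.36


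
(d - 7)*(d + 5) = d^2 - 2*d - 35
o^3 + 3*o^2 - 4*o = o*(o - 1)*(o + 4)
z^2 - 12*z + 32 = (z - 8)*(z - 4)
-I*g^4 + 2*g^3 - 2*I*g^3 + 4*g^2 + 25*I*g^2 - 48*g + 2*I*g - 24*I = (g - 4)*(g + 6)*(g + I)*(-I*g + 1)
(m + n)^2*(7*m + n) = 7*m^3 + 15*m^2*n + 9*m*n^2 + n^3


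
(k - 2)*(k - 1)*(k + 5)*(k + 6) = k^4 + 8*k^3 - k^2 - 68*k + 60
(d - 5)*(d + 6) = d^2 + d - 30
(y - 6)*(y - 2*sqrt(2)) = y^2 - 6*y - 2*sqrt(2)*y + 12*sqrt(2)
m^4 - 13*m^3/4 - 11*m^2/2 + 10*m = m*(m - 4)*(m - 5/4)*(m + 2)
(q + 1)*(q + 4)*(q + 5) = q^3 + 10*q^2 + 29*q + 20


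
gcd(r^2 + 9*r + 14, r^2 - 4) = r + 2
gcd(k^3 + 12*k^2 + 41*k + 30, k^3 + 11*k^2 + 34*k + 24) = k^2 + 7*k + 6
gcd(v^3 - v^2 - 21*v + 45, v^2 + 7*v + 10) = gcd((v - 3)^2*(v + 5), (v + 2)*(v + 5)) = v + 5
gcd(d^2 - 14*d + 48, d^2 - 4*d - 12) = d - 6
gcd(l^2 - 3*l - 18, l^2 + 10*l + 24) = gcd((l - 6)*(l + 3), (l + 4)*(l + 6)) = 1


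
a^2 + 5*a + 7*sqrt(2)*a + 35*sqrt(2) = (a + 5)*(a + 7*sqrt(2))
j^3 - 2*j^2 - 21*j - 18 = (j - 6)*(j + 1)*(j + 3)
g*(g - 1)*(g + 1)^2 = g^4 + g^3 - g^2 - g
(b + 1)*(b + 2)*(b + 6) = b^3 + 9*b^2 + 20*b + 12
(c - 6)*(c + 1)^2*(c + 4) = c^4 - 27*c^2 - 50*c - 24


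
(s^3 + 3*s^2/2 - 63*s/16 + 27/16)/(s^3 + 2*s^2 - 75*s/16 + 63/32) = 2*(s + 3)/(2*s + 7)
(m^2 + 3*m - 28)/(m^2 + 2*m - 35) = (m - 4)/(m - 5)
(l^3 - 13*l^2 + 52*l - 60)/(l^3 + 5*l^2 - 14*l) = (l^2 - 11*l + 30)/(l*(l + 7))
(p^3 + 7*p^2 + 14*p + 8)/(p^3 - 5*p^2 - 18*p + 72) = (p^2 + 3*p + 2)/(p^2 - 9*p + 18)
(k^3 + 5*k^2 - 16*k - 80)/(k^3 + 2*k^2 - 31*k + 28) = (k^2 + 9*k + 20)/(k^2 + 6*k - 7)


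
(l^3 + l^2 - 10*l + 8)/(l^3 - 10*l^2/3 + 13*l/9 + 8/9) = 9*(l^2 + 2*l - 8)/(9*l^2 - 21*l - 8)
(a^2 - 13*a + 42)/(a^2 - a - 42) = (a - 6)/(a + 6)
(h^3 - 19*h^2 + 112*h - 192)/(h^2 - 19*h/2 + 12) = 2*(h^2 - 11*h + 24)/(2*h - 3)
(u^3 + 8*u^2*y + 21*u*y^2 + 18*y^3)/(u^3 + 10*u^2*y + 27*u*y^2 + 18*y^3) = (u^2 + 5*u*y + 6*y^2)/(u^2 + 7*u*y + 6*y^2)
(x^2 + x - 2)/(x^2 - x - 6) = (x - 1)/(x - 3)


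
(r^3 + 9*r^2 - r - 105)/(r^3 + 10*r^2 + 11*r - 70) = (r - 3)/(r - 2)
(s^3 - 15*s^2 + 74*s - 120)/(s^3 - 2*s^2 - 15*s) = (s^2 - 10*s + 24)/(s*(s + 3))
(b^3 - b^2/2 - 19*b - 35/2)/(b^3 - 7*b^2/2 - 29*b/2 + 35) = (b + 1)/(b - 2)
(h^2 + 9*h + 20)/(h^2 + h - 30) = (h^2 + 9*h + 20)/(h^2 + h - 30)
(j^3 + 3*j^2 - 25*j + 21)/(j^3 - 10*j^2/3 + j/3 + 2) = 3*(j + 7)/(3*j + 2)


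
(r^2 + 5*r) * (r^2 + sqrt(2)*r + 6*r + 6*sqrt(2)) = r^4 + sqrt(2)*r^3 + 11*r^3 + 11*sqrt(2)*r^2 + 30*r^2 + 30*sqrt(2)*r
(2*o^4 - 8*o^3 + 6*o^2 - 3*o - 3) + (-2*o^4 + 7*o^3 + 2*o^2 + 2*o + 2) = -o^3 + 8*o^2 - o - 1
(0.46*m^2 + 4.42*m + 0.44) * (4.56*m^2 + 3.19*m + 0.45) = 2.0976*m^4 + 21.6226*m^3 + 16.3132*m^2 + 3.3926*m + 0.198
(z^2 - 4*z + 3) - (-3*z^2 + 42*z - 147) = 4*z^2 - 46*z + 150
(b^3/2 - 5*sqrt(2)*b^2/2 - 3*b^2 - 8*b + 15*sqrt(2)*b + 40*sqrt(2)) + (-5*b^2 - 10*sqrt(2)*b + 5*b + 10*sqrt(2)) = b^3/2 - 8*b^2 - 5*sqrt(2)*b^2/2 - 3*b + 5*sqrt(2)*b + 50*sqrt(2)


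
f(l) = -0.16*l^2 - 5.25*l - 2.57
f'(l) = -0.32*l - 5.25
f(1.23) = -9.27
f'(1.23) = -5.64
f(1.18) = -8.99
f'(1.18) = -5.63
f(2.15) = -14.60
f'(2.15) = -5.94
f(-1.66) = 5.70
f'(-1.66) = -4.72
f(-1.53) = 5.09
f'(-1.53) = -4.76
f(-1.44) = 4.66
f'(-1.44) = -4.79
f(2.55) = -17.00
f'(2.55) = -6.07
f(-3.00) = 11.74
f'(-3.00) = -4.29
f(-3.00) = 11.74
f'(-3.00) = -4.29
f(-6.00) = 23.17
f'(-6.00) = -3.33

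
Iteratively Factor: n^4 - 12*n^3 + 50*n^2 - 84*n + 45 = (n - 5)*(n^3 - 7*n^2 + 15*n - 9) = (n - 5)*(n - 3)*(n^2 - 4*n + 3) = (n - 5)*(n - 3)^2*(n - 1)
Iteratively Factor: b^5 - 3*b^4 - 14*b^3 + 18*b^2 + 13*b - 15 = (b + 1)*(b^4 - 4*b^3 - 10*b^2 + 28*b - 15) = (b - 1)*(b + 1)*(b^3 - 3*b^2 - 13*b + 15) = (b - 5)*(b - 1)*(b + 1)*(b^2 + 2*b - 3) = (b - 5)*(b - 1)*(b + 1)*(b + 3)*(b - 1)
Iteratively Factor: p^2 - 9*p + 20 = (p - 5)*(p - 4)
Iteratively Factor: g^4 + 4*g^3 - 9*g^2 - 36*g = (g + 3)*(g^3 + g^2 - 12*g) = g*(g + 3)*(g^2 + g - 12) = g*(g + 3)*(g + 4)*(g - 3)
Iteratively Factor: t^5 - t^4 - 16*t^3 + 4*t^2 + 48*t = (t + 3)*(t^4 - 4*t^3 - 4*t^2 + 16*t) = t*(t + 3)*(t^3 - 4*t^2 - 4*t + 16) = t*(t - 2)*(t + 3)*(t^2 - 2*t - 8) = t*(t - 4)*(t - 2)*(t + 3)*(t + 2)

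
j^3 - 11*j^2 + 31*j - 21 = (j - 7)*(j - 3)*(j - 1)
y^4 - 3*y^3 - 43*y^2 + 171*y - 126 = (y - 6)*(y - 3)*(y - 1)*(y + 7)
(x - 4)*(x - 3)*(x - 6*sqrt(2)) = x^3 - 6*sqrt(2)*x^2 - 7*x^2 + 12*x + 42*sqrt(2)*x - 72*sqrt(2)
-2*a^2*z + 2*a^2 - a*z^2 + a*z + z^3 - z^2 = (-2*a + z)*(a + z)*(z - 1)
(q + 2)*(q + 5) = q^2 + 7*q + 10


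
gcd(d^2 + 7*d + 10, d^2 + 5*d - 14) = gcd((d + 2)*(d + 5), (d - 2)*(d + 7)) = 1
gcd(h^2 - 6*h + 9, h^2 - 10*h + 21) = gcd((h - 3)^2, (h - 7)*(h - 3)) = h - 3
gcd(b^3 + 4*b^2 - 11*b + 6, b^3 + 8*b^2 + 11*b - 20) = b - 1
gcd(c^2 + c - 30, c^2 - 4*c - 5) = c - 5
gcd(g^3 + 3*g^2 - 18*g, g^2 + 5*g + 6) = 1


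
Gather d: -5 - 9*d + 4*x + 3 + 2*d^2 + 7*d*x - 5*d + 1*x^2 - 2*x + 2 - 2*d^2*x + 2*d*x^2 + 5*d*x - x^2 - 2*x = d^2*(2 - 2*x) + d*(2*x^2 + 12*x - 14)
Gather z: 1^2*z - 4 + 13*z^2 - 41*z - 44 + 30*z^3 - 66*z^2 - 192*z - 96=30*z^3 - 53*z^2 - 232*z - 144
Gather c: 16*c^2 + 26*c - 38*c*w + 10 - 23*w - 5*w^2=16*c^2 + c*(26 - 38*w) - 5*w^2 - 23*w + 10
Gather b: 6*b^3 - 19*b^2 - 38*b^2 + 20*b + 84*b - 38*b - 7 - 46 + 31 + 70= 6*b^3 - 57*b^2 + 66*b + 48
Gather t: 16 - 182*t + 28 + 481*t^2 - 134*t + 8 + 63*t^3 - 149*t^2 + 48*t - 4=63*t^3 + 332*t^2 - 268*t + 48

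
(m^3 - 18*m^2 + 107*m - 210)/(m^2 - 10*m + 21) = (m^2 - 11*m + 30)/(m - 3)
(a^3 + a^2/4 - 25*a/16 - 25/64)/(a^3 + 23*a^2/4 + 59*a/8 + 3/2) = (16*a^2 - 25)/(8*(2*a^2 + 11*a + 12))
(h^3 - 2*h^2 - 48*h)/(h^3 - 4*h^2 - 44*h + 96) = h/(h - 2)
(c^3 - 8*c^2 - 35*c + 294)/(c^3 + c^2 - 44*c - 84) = (c - 7)/(c + 2)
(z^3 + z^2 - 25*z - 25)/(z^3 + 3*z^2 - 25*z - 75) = (z + 1)/(z + 3)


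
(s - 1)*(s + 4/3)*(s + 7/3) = s^3 + 8*s^2/3 - 5*s/9 - 28/9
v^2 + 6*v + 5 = (v + 1)*(v + 5)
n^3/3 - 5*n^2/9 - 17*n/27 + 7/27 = (n/3 + 1/3)*(n - 7/3)*(n - 1/3)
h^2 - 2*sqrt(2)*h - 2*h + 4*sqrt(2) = (h - 2)*(h - 2*sqrt(2))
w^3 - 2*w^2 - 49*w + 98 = (w - 7)*(w - 2)*(w + 7)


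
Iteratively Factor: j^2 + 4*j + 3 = (j + 1)*(j + 3)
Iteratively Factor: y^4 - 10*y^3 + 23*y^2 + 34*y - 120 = (y - 4)*(y^3 - 6*y^2 - y + 30) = (y - 4)*(y + 2)*(y^2 - 8*y + 15) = (y - 5)*(y - 4)*(y + 2)*(y - 3)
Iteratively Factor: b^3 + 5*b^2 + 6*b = (b + 2)*(b^2 + 3*b) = (b + 2)*(b + 3)*(b)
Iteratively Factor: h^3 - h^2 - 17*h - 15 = (h + 3)*(h^2 - 4*h - 5) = (h - 5)*(h + 3)*(h + 1)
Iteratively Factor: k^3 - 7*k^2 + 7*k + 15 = (k + 1)*(k^2 - 8*k + 15) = (k - 5)*(k + 1)*(k - 3)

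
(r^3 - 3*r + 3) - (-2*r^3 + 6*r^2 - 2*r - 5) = 3*r^3 - 6*r^2 - r + 8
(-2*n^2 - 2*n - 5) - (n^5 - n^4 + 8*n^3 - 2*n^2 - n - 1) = -n^5 + n^4 - 8*n^3 - n - 4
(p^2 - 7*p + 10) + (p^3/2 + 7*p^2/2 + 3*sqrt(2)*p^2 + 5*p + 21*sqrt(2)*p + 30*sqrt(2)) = p^3/2 + 3*sqrt(2)*p^2 + 9*p^2/2 - 2*p + 21*sqrt(2)*p + 10 + 30*sqrt(2)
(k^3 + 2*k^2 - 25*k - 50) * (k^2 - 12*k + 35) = k^5 - 10*k^4 - 14*k^3 + 320*k^2 - 275*k - 1750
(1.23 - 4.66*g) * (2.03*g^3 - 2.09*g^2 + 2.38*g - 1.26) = -9.4598*g^4 + 12.2363*g^3 - 13.6615*g^2 + 8.799*g - 1.5498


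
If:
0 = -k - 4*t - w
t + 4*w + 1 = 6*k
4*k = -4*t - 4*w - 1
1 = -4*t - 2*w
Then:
No Solution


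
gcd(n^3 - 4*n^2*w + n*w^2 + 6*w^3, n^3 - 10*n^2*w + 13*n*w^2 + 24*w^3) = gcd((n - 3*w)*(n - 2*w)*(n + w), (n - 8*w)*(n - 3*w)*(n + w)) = -n^2 + 2*n*w + 3*w^2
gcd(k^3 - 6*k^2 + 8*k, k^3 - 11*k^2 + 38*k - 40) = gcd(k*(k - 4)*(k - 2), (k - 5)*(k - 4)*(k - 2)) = k^2 - 6*k + 8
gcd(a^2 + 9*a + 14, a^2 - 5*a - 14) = a + 2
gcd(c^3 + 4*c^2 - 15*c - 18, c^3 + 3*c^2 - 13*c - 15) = c^2 - 2*c - 3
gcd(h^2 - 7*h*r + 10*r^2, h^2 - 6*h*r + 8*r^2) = -h + 2*r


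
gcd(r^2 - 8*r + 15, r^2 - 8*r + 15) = r^2 - 8*r + 15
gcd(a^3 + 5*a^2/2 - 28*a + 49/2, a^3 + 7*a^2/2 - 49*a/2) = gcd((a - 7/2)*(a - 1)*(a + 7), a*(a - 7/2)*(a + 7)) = a^2 + 7*a/2 - 49/2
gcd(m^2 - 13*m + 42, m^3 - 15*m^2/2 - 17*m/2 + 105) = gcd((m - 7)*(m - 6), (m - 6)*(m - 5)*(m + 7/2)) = m - 6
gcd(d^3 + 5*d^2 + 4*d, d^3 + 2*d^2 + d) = d^2 + d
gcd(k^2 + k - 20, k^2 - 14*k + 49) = 1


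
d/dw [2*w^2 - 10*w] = 4*w - 10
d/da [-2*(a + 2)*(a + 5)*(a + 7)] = -6*a^2 - 56*a - 118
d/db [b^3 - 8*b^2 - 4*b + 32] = 3*b^2 - 16*b - 4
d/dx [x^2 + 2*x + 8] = 2*x + 2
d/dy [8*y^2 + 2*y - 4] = 16*y + 2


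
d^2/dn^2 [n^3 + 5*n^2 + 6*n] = 6*n + 10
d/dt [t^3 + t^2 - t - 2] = 3*t^2 + 2*t - 1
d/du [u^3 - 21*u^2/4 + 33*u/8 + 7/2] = 3*u^2 - 21*u/2 + 33/8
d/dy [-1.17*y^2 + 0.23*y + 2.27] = 0.23 - 2.34*y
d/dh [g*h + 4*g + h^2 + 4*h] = g + 2*h + 4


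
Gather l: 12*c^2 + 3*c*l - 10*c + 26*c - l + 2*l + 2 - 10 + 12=12*c^2 + 16*c + l*(3*c + 1) + 4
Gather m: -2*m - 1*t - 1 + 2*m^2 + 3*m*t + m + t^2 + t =2*m^2 + m*(3*t - 1) + t^2 - 1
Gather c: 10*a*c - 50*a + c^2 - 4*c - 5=-50*a + c^2 + c*(10*a - 4) - 5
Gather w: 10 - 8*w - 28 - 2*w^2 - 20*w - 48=-2*w^2 - 28*w - 66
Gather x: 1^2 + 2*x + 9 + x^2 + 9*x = x^2 + 11*x + 10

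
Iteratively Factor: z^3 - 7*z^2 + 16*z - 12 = (z - 2)*(z^2 - 5*z + 6) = (z - 3)*(z - 2)*(z - 2)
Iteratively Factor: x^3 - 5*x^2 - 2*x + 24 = (x - 4)*(x^2 - x - 6) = (x - 4)*(x - 3)*(x + 2)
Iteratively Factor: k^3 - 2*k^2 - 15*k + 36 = (k - 3)*(k^2 + k - 12) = (k - 3)^2*(k + 4)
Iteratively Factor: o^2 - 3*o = (o - 3)*(o)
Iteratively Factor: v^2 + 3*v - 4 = (v - 1)*(v + 4)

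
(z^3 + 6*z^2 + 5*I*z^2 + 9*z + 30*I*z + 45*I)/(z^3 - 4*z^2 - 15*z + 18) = (z^2 + z*(3 + 5*I) + 15*I)/(z^2 - 7*z + 6)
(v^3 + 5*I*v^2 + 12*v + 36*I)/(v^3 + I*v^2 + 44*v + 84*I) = (v - 3*I)/(v - 7*I)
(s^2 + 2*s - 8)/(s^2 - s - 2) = (s + 4)/(s + 1)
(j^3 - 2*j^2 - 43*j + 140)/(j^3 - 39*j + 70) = (j - 4)/(j - 2)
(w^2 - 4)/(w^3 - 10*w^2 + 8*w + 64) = (w - 2)/(w^2 - 12*w + 32)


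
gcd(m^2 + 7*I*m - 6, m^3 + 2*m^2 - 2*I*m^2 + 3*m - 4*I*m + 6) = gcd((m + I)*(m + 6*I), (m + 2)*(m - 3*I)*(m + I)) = m + I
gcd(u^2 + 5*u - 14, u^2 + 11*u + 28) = u + 7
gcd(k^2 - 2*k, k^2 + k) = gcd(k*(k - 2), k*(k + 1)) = k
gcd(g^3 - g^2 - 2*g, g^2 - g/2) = g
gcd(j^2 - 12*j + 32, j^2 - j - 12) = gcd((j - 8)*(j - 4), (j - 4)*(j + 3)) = j - 4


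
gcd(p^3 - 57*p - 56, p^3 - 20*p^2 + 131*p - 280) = p - 8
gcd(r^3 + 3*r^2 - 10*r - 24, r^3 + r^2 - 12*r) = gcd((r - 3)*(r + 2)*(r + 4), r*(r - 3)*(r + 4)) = r^2 + r - 12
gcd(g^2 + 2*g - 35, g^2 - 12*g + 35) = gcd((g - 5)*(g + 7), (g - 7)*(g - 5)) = g - 5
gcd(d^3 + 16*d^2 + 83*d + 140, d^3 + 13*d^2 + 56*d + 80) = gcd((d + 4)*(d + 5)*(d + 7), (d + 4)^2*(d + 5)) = d^2 + 9*d + 20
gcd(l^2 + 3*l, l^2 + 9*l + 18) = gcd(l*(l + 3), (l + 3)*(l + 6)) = l + 3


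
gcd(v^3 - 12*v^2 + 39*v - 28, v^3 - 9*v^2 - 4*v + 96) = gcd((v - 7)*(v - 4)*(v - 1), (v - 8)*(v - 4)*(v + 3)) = v - 4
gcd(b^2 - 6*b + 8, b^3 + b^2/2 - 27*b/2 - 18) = b - 4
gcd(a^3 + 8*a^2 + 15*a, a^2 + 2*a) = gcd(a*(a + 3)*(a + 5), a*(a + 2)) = a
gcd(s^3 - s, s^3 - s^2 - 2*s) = s^2 + s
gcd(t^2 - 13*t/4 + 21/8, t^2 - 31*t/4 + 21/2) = t - 7/4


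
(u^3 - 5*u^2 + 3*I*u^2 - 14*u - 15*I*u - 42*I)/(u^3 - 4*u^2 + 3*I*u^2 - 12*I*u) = (u^2 - 5*u - 14)/(u*(u - 4))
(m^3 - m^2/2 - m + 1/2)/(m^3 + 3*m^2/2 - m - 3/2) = (2*m - 1)/(2*m + 3)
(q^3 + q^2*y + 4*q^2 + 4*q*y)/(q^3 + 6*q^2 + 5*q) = (q^2 + q*y + 4*q + 4*y)/(q^2 + 6*q + 5)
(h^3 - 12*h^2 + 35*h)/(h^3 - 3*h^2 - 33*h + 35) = h*(h - 5)/(h^2 + 4*h - 5)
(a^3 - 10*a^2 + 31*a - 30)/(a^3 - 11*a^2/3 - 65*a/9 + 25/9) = 9*(a^2 - 5*a + 6)/(9*a^2 + 12*a - 5)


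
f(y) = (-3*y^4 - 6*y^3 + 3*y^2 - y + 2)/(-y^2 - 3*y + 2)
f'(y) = (2*y + 3)*(-3*y^4 - 6*y^3 + 3*y^2 - y + 2)/(-y^2 - 3*y + 2)^2 + (-12*y^3 - 18*y^2 + 6*y - 1)/(-y^2 - 3*y + 2)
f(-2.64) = -3.31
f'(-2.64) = 29.17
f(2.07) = 11.24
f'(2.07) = 10.81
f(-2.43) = 1.07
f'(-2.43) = 14.27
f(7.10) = 138.07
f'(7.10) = 39.96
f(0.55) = 22.84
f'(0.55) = 1862.90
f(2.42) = 15.36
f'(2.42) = 12.73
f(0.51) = 6.06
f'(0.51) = 95.94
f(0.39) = 2.42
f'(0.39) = 10.39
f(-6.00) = 154.75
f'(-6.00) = -32.14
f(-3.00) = -24.50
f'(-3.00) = 108.25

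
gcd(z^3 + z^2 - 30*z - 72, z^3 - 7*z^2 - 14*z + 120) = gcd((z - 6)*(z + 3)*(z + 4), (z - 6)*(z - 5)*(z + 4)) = z^2 - 2*z - 24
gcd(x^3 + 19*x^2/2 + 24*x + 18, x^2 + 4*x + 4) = x + 2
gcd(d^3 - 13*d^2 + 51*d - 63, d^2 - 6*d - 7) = d - 7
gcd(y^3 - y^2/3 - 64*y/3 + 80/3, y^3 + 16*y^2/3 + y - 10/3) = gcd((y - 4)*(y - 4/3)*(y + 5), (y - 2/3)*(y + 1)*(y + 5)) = y + 5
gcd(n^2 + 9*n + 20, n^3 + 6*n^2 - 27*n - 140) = n + 4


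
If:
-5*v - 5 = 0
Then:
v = -1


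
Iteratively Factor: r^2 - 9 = (r + 3)*(r - 3)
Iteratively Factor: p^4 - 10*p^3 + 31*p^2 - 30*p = (p)*(p^3 - 10*p^2 + 31*p - 30) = p*(p - 5)*(p^2 - 5*p + 6) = p*(p - 5)*(p - 2)*(p - 3)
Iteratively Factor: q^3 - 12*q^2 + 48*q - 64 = (q - 4)*(q^2 - 8*q + 16) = (q - 4)^2*(q - 4)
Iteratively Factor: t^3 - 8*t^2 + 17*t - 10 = (t - 1)*(t^2 - 7*t + 10) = (t - 5)*(t - 1)*(t - 2)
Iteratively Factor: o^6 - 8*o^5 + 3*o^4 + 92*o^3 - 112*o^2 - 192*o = (o)*(o^5 - 8*o^4 + 3*o^3 + 92*o^2 - 112*o - 192) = o*(o - 4)*(o^4 - 4*o^3 - 13*o^2 + 40*o + 48) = o*(o - 4)*(o + 1)*(o^3 - 5*o^2 - 8*o + 48) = o*(o - 4)*(o + 1)*(o + 3)*(o^2 - 8*o + 16) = o*(o - 4)^2*(o + 1)*(o + 3)*(o - 4)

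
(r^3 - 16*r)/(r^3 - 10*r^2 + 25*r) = (r^2 - 16)/(r^2 - 10*r + 25)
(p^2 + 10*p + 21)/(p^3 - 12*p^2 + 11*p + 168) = (p + 7)/(p^2 - 15*p + 56)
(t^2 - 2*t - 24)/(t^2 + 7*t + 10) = (t^2 - 2*t - 24)/(t^2 + 7*t + 10)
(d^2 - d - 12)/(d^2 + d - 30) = (d^2 - d - 12)/(d^2 + d - 30)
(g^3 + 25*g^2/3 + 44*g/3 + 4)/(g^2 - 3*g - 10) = (g^2 + 19*g/3 + 2)/(g - 5)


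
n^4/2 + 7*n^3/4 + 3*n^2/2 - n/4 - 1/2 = (n/2 + 1/2)*(n - 1/2)*(n + 1)*(n + 2)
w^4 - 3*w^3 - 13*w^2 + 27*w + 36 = (w - 4)*(w - 3)*(w + 1)*(w + 3)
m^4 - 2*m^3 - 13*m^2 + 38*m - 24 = (m - 3)*(m - 2)*(m - 1)*(m + 4)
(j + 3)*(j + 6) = j^2 + 9*j + 18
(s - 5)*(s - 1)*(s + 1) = s^3 - 5*s^2 - s + 5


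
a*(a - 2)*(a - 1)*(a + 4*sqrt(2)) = a^4 - 3*a^3 + 4*sqrt(2)*a^3 - 12*sqrt(2)*a^2 + 2*a^2 + 8*sqrt(2)*a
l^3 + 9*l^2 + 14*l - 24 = (l - 1)*(l + 4)*(l + 6)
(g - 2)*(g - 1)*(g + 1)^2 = g^4 - g^3 - 3*g^2 + g + 2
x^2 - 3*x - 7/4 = (x - 7/2)*(x + 1/2)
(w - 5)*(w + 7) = w^2 + 2*w - 35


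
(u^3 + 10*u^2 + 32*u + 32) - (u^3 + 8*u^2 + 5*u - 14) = 2*u^2 + 27*u + 46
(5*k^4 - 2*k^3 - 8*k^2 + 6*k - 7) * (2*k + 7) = 10*k^5 + 31*k^4 - 30*k^3 - 44*k^2 + 28*k - 49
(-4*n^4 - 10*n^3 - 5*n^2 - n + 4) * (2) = -8*n^4 - 20*n^3 - 10*n^2 - 2*n + 8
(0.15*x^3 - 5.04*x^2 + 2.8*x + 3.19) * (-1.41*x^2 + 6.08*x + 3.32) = -0.2115*x^5 + 8.0184*x^4 - 34.0932*x^3 - 4.2067*x^2 + 28.6912*x + 10.5908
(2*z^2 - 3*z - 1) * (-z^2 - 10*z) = -2*z^4 - 17*z^3 + 31*z^2 + 10*z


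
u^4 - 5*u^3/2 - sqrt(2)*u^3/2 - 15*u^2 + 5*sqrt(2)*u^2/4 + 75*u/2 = u*(u - 5/2)*(u - 3*sqrt(2))*(u + 5*sqrt(2)/2)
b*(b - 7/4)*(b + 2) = b^3 + b^2/4 - 7*b/2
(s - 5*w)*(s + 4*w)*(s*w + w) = s^3*w - s^2*w^2 + s^2*w - 20*s*w^3 - s*w^2 - 20*w^3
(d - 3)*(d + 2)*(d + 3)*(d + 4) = d^4 + 6*d^3 - d^2 - 54*d - 72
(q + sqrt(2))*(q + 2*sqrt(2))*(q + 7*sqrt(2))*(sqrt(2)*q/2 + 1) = sqrt(2)*q^4/2 + 11*q^3 + 33*sqrt(2)*q^2 + 74*q + 28*sqrt(2)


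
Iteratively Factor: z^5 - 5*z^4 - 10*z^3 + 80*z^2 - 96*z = (z - 2)*(z^4 - 3*z^3 - 16*z^2 + 48*z) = (z - 4)*(z - 2)*(z^3 + z^2 - 12*z) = (z - 4)*(z - 3)*(z - 2)*(z^2 + 4*z) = (z - 4)*(z - 3)*(z - 2)*(z + 4)*(z)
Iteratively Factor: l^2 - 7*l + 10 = (l - 2)*(l - 5)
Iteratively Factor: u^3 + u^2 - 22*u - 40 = (u + 4)*(u^2 - 3*u - 10) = (u + 2)*(u + 4)*(u - 5)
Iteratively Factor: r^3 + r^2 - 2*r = (r + 2)*(r^2 - r) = r*(r + 2)*(r - 1)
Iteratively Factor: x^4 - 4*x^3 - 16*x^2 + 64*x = (x - 4)*(x^3 - 16*x) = x*(x - 4)*(x^2 - 16) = x*(x - 4)*(x + 4)*(x - 4)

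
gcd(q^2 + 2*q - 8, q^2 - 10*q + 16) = q - 2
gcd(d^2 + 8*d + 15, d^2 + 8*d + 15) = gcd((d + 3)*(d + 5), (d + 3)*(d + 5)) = d^2 + 8*d + 15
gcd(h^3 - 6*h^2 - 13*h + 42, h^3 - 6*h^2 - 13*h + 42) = h^3 - 6*h^2 - 13*h + 42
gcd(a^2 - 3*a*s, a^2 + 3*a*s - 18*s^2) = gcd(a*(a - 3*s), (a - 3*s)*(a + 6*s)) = -a + 3*s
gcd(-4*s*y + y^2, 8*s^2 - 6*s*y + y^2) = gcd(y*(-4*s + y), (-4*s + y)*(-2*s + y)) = -4*s + y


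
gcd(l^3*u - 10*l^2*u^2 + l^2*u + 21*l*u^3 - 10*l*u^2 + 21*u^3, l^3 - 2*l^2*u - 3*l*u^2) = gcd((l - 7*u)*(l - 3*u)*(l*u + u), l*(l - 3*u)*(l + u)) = -l + 3*u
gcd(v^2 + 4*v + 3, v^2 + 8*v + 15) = v + 3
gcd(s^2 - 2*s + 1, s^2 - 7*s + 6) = s - 1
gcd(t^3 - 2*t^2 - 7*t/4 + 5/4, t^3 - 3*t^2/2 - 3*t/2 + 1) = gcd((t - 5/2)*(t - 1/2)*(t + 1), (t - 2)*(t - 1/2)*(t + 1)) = t^2 + t/2 - 1/2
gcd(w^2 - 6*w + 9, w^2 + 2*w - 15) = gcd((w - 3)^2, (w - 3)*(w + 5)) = w - 3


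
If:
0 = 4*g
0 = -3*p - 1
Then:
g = 0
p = -1/3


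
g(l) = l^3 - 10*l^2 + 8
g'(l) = 3*l^2 - 20*l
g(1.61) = -13.75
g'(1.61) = -24.42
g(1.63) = -14.24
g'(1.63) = -24.63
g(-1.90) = -34.96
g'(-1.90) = 48.83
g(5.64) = -130.69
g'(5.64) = -17.37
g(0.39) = 6.54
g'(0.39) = -7.34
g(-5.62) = -485.35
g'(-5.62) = 207.15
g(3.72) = -78.91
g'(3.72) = -32.88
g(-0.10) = 7.90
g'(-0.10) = 2.03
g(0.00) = 8.00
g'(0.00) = 0.00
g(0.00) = 8.00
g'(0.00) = 0.00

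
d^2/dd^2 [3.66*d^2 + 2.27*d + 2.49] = 7.32000000000000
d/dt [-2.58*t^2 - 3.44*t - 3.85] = -5.16*t - 3.44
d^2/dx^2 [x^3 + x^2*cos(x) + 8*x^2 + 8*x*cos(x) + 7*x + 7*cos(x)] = -x^2*cos(x) - 4*x*sin(x) - 8*x*cos(x) + 6*x - 16*sin(x) - 5*cos(x) + 16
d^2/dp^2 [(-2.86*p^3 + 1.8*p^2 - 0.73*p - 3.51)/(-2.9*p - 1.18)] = (48.1052*p^3 + 58.72152*p^2 + 23.893584*p + 49.02944)/(24.389*p^3 + 29.7714*p^2 + 12.11388*p + 1.643032)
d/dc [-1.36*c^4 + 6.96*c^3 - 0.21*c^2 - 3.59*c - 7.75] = -5.44*c^3 + 20.88*c^2 - 0.42*c - 3.59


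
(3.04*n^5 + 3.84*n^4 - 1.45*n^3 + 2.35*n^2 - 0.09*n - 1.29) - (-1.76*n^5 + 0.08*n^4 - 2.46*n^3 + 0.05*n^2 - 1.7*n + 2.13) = 4.8*n^5 + 3.76*n^4 + 1.01*n^3 + 2.3*n^2 + 1.61*n - 3.42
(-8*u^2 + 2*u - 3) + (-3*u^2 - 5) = -11*u^2 + 2*u - 8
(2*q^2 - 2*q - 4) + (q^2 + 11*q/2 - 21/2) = 3*q^2 + 7*q/2 - 29/2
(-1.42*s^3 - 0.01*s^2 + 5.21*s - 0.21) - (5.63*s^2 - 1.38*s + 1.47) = -1.42*s^3 - 5.64*s^2 + 6.59*s - 1.68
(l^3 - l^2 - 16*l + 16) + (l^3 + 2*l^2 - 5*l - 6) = 2*l^3 + l^2 - 21*l + 10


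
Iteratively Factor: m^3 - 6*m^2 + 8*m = (m - 2)*(m^2 - 4*m) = (m - 4)*(m - 2)*(m)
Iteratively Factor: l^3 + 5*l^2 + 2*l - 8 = (l + 2)*(l^2 + 3*l - 4) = (l + 2)*(l + 4)*(l - 1)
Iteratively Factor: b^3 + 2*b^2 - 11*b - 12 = (b - 3)*(b^2 + 5*b + 4) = (b - 3)*(b + 1)*(b + 4)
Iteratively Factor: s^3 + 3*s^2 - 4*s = (s + 4)*(s^2 - s) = s*(s + 4)*(s - 1)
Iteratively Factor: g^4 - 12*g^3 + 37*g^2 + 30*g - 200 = (g + 2)*(g^3 - 14*g^2 + 65*g - 100) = (g - 5)*(g + 2)*(g^2 - 9*g + 20) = (g - 5)*(g - 4)*(g + 2)*(g - 5)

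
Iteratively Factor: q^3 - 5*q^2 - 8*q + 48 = (q - 4)*(q^2 - q - 12) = (q - 4)^2*(q + 3)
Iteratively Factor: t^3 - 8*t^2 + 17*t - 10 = (t - 1)*(t^2 - 7*t + 10) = (t - 5)*(t - 1)*(t - 2)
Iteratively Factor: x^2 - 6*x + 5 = (x - 5)*(x - 1)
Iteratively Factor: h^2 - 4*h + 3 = (h - 3)*(h - 1)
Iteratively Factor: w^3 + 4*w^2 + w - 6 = (w + 2)*(w^2 + 2*w - 3) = (w + 2)*(w + 3)*(w - 1)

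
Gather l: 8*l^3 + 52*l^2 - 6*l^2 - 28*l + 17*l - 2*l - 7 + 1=8*l^3 + 46*l^2 - 13*l - 6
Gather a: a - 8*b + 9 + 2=a - 8*b + 11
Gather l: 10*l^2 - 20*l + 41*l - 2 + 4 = 10*l^2 + 21*l + 2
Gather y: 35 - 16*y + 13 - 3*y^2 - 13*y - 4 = -3*y^2 - 29*y + 44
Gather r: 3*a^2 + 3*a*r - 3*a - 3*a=3*a^2 + 3*a*r - 6*a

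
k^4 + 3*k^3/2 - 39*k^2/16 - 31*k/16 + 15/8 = (k - 1)*(k - 3/4)*(k + 5/4)*(k + 2)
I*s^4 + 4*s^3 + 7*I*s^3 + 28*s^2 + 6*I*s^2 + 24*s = s*(s + 6)*(s - 4*I)*(I*s + I)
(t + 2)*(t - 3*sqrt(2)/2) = t^2 - 3*sqrt(2)*t/2 + 2*t - 3*sqrt(2)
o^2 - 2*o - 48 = (o - 8)*(o + 6)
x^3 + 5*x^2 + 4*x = x*(x + 1)*(x + 4)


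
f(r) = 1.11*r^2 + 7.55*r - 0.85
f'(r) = 2.22*r + 7.55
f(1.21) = 9.91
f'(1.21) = 10.24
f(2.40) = 23.66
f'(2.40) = 12.88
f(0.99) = 7.71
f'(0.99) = 9.75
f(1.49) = 12.86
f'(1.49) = 10.86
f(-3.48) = -13.68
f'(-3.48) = -0.18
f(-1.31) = -8.84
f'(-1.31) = 4.64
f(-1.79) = -10.81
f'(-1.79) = 3.58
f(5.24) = 69.19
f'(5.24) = 19.18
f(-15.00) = 135.65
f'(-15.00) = -25.75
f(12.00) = 249.59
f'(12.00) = 34.19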